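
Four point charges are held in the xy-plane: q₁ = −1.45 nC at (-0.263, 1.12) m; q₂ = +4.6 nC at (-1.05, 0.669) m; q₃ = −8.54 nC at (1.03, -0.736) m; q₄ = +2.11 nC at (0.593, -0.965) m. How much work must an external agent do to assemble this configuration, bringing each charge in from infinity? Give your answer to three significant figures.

-4.60×10⁻⁷ J

The work to assemble the configuration equals its total potential energy, U = Σ kqᵢqⱼ/rᵢⱼ over all pairs.
Pair separations: r₁₂ = 0.907 m, r₁₃ = 2.26 m, r₁₄ = 2.25 m, r₂₃ = 2.51 m, r₂₄ = 2.32 m, r₃₄ = 0.493 m.
Summing all 6 pair terms gives U = -4.60×10⁻⁷ J.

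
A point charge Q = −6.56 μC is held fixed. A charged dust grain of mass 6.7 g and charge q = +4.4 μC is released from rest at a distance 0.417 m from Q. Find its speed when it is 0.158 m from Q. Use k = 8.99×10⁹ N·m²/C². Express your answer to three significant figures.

17.4 m/s

Only the electrostatic force acts, so mechanical energy is conserved: ½mv² = U₁ − U₂ = kQq(1/r₁ − 1/r₂).
U₁ − U₂ = (8.99×10⁹ N·m²/C²)(-6.56×10⁻⁶ C)(4.40×10⁻⁶ C)(1/0.417 − 1/0.158) = 1.02 J.
v = √(2·1.02/6.70×10⁻³) = 17.4 m/s.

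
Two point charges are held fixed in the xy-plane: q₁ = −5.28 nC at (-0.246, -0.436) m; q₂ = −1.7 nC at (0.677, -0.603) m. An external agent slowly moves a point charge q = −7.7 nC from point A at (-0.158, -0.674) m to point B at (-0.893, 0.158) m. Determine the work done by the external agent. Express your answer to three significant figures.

For quasistatic motion the external work equals the change in potential energy: W_ext = qΔV = q(V_B − V_A).
At A: distances to the source charges are 0.254 m, 0.838 m; V_A = Σ kqᵢ/rᵢ = -205 V.
At B: distances to the source charges are 0.878 m, 1.74 m; V_B = Σ kqᵢ/rᵢ = -62.8 V.
ΔV = V_B − V_A = 142 V.
W_ext = qΔV = (-7.70×10⁻⁹ C)(142 V) = -1.10×10⁻⁶ J.

-1.10×10⁻⁶ J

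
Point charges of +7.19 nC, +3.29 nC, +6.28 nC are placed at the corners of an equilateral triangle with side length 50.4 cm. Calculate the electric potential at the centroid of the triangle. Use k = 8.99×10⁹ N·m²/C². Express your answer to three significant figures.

518 V

Electric potential is a scalar, so the contributions from each charge add algebraically: V = Σ kqᵢ/rᵢ.
The distance from each vertex to the centroid is a/√3 = 0.291 m.
V = k[(7.19×10⁻⁹)/(0.291) + (3.29×10⁻⁹)/(0.291) + (6.28×10⁻⁹)/(0.291)] = 518 V.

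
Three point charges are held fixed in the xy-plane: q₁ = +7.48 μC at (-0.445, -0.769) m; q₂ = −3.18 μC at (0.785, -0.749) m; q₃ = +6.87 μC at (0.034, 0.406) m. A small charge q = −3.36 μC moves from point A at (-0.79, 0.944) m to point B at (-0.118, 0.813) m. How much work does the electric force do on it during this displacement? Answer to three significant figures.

0.266 J

The work done by the electric force is W_field = −ΔU = −q(V_B − V_A) = q(V_A − V_B).
At A: distances to the source charges are 1.75 m, 2.31 m, 0.984 m; V_A = Σ kqᵢ/rᵢ = 8.89×10⁴ V.
At B: distances to the source charges are 1.62 m, 1.80 m, 0.434 m; V_B = Σ kqᵢ/rᵢ = 1.68×10⁵ V.
ΔV = V_B − V_A = 7.91×10⁴ V.
W_field = −qΔV = −(-3.36×10⁻⁶ C)(7.91×10⁴ V) = 0.266 J.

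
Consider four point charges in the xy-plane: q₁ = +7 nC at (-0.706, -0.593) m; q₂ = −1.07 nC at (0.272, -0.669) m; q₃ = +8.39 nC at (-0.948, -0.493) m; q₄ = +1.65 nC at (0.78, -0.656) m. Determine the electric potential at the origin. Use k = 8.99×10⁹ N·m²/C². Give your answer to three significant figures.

Electric potential is a scalar, so the contributions from each charge add algebraically: V = Σ kqᵢ/rᵢ.
Distances from the field point to each charge: r₁ = 0.922 m, r₂ = 0.722 m, r₃ = 1.07 m, r₄ = 1.02 m.
V = k[(7.00×10⁻⁹)/(0.922) + (-1.07×10⁻⁹)/(0.722) + (8.39×10⁻⁹)/(1.07) + (1.65×10⁻⁹)/(1.02)] = 140 V.

140 V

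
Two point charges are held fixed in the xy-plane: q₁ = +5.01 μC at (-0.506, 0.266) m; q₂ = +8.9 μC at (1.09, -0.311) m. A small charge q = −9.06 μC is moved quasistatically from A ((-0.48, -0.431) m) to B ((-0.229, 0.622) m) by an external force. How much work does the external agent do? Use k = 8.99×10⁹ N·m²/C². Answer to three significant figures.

For quasistatic motion the external work equals the change in potential energy: W_ext = qΔV = q(V_B − V_A).
At A: distances to the source charges are 0.697 m, 1.57 m; V_A = Σ kqᵢ/rᵢ = 1.15×10⁵ V.
At B: distances to the source charges are 0.451 m, 1.62 m; V_B = Σ kqᵢ/rᵢ = 1.49×10⁵ V.
ΔV = V_B − V_A = 3.40×10⁴ V.
W_ext = qΔV = (-9.06×10⁻⁶ C)(3.40×10⁴ V) = -0.308 J.

-0.308 J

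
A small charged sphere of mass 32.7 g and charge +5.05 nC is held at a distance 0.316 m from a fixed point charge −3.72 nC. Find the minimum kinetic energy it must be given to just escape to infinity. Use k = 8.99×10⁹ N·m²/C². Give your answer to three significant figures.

5.34×10⁻⁷ J

To just escape, total mechanical energy must reach zero at infinity: ½mv²_min + U = 0, so ½mv²_min = −U = |kQq|/r.
|U| = |kQq|/r = (8.99×10⁹ N·m²/C²)(3.72×10⁻⁹)(5.05×10⁻⁹)/(0.316) = 5.34×10⁻⁷ J.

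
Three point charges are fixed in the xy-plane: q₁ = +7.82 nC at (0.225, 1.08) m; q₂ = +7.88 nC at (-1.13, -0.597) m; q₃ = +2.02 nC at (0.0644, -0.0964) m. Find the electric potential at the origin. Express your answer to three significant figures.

Electric potential is a scalar, so the contributions from each charge add algebraically: V = Σ kqᵢ/rᵢ.
Distances from the field point to each charge: r₁ = 1.10 m, r₂ = 1.28 m, r₃ = 0.116 m.
V = k[(7.82×10⁻⁹)/(1.10) + (7.88×10⁻⁹)/(1.28) + (2.02×10⁻⁹)/(0.116)] = 276 V.

276 V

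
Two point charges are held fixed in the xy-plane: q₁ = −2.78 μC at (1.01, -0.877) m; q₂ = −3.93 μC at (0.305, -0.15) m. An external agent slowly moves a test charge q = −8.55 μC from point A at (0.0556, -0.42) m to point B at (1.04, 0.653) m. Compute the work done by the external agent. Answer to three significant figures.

For quasistatic motion the external work equals the change in potential energy: W_ext = qΔV = q(V_B − V_A).
At A: distances to the source charges are 1.06 m, 0.368 m; V_A = Σ kqᵢ/rᵢ = -1.20×10⁵ V.
At B: distances to the source charges are 1.53 m, 1.09 m; V_B = Σ kqᵢ/rᵢ = -4.88×10⁴ V.
ΔV = V_B − V_A = 7.10×10⁴ V.
W_ext = qΔV = (-8.55×10⁻⁶ C)(7.10×10⁴ V) = -0.607 J.

-0.607 J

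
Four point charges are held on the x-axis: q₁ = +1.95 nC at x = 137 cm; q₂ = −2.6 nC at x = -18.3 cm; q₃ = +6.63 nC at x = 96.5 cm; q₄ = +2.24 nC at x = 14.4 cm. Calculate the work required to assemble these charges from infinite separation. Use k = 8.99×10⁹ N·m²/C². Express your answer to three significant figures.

The assembly work is the sum of pairwise potential energies, U = Σ_{i<j} kqᵢqⱼ/rᵢⱼ.
Pair separations: r₁₂ = 1.55 m, r₁₃ = 0.405 m, r₁₄ = 1.23 m, r₂₃ = 1.15 m, r₂₄ = 0.327 m, r₃₄ = 0.821 m.
Summing all 6 pair terms gives U = 1.57×10⁻⁷ J.

1.57×10⁻⁷ J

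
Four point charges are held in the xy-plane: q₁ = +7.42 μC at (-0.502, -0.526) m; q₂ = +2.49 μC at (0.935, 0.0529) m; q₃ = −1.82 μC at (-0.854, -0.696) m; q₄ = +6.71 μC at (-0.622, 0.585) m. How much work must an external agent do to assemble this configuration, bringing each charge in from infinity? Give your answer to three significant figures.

The assembly work is the sum of pairwise potential energies, U = Σ_{i<j} kqᵢqⱼ/rᵢⱼ.
Pair separations: r₁₂ = 1.55 m, r₁₃ = 0.391 m, r₁₄ = 1.12 m, r₂₃ = 1.94 m, r₂₄ = 1.65 m, r₃₄ = 1.30 m.
Summing all 6 pair terms gives U = 0.183 J.

0.183 J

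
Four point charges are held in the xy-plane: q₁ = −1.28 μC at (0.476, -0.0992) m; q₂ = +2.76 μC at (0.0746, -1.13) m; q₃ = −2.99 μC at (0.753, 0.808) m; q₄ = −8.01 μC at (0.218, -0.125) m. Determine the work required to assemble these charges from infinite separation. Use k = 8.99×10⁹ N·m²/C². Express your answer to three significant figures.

The assembly work is the sum of pairwise potential energies, U = Σ_{i<j} kqᵢqⱼ/rᵢⱼ.
Pair separations: r₁₂ = 1.11 m, r₁₃ = 0.949 m, r₁₄ = 0.259 m, r₂₃ = 2.05 m, r₂₄ = 1.02 m, r₃₄ = 1.08 m.
Summing all 6 pair terms gives U = 0.331 J.

0.331 J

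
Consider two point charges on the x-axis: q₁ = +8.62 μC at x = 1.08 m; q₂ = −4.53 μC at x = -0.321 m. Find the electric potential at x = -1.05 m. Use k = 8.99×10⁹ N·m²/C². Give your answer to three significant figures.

The total potential is the scalar sum of each charge's contribution, V = Σ kqᵢ/rᵢ.
Distances from the field point to each charge: r₁ = 2.13 m, r₂ = 0.729 m.
V = k[(8.62×10⁻⁶)/(2.13) + (-4.53×10⁻⁶)/(0.729)] = -1.95×10⁴ V.

-1.95×10⁴ V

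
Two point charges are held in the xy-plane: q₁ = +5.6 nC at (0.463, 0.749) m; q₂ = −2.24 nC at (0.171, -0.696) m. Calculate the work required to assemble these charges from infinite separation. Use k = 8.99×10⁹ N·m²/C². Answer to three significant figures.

-7.65×10⁻⁸ J

The assembly work is the sum of pairwise potential energies, U = Σ_{i<j} kqᵢqⱼ/rᵢⱼ.
Pair separations: r₁₂ = 1.47 m.
U = (-7.65×10⁻⁸) = -7.65×10⁻⁸ J.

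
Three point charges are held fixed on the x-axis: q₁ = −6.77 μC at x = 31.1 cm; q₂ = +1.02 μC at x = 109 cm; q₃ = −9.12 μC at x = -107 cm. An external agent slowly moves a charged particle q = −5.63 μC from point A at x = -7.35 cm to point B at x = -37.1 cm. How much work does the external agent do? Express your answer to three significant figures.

For quasistatic motion the external work equals the change in potential energy: W_ext = qΔV = q(V_B − V_A).
At A: distances to the source charges are 0.385 m, 1.16 m, 0.997 m; V_A = Σ kqᵢ/rᵢ = -2.33×10⁵ V.
At B: distances to the source charges are 0.682 m, 1.46 m, 0.699 m; V_B = Σ kqᵢ/rᵢ = -2.00×10⁵ V.
ΔV = V_B − V_A = 3.24×10⁴ V.
W_ext = qΔV = (-5.63×10⁻⁶ C)(3.24×10⁴ V) = -0.183 J.

-0.183 J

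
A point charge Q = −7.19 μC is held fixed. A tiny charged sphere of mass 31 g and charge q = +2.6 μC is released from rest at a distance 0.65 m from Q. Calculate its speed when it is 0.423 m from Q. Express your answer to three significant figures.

2.99 m/s

Only the electrostatic force acts, so mechanical energy is conserved: ½mv² = U₁ − U₂ = kQq(1/r₁ − 1/r₂).
U₁ − U₂ = (8.99×10⁹ N·m²/C²)(-7.19×10⁻⁶ C)(2.60×10⁻⁶ C)(1/0.650 − 1/0.423) = 0.139 J.
v = √(2·0.139/0.0310) = 2.99 m/s.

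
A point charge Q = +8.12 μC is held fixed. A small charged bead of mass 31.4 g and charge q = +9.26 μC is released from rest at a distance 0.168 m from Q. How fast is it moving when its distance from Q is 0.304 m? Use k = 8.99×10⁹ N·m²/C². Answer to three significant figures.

Only the electrostatic force acts, so mechanical energy is conserved: ½mv² = U₁ − U₂ = kQq(1/r₁ − 1/r₂).
U₁ − U₂ = (8.99×10⁹ N·m²/C²)(8.12×10⁻⁶ C)(9.26×10⁻⁶ C)(1/0.168 − 1/0.304) = 1.80 J.
v = √(2·1.80/0.0314) = 10.7 m/s.

10.7 m/s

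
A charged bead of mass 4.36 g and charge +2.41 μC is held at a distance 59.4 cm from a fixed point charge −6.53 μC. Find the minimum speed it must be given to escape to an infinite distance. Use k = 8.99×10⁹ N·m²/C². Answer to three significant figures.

To just escape, total mechanical energy must reach zero at infinity: ½mv²_min + U = 0, so ½mv²_min = −U = |kQq|/r.
|U| = |kQq|/r = (8.99×10⁹ N·m²/C²)(6.53×10⁻⁶)(2.41×10⁻⁶)/(0.594) = 0.238 J.
v_min = √(2|U|/m) = √(2·0.238/4.36×10⁻³) = 10.5 m/s.

10.5 m/s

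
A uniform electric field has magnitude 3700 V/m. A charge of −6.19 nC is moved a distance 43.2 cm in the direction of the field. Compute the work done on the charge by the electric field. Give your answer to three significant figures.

-9.89×10⁻⁶ J

The potential change for a displacement 43.2 cm in the direction of the field is ΔV = −Ed = -1600 V.
W_field = −qΔV = -9.89×10⁻⁶ J.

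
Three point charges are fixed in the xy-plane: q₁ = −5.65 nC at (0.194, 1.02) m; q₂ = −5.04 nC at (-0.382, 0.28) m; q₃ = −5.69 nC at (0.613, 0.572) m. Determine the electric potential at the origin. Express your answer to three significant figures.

-206 V

Electric potential is a scalar, so the contributions from each charge add algebraically: V = Σ kqᵢ/rᵢ.
Distances from the field point to each charge: r₁ = 1.04 m, r₂ = 0.474 m, r₃ = 0.838 m.
V = k[(-5.65×10⁻⁹)/(1.04) + (-5.04×10⁻⁹)/(0.474) + (-5.69×10⁻⁹)/(0.838)] = -206 V.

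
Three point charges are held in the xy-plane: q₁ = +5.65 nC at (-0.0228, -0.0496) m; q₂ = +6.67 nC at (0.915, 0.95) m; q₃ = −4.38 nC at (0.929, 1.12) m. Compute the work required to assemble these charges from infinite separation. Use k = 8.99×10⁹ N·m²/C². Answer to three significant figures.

The work to assemble the configuration equals its total potential energy, U = Σ kqᵢqⱼ/rᵢⱼ over all pairs.
Pair separations: r₁₂ = 1.37 m, r₁₃ = 1.51 m, r₂₃ = 0.171 m.
U = (2.47×10⁻⁷) + (-1.48×10⁻⁷) + (-1.54×10⁻⁶) = -1.44×10⁻⁶ J.

-1.44×10⁻⁶ J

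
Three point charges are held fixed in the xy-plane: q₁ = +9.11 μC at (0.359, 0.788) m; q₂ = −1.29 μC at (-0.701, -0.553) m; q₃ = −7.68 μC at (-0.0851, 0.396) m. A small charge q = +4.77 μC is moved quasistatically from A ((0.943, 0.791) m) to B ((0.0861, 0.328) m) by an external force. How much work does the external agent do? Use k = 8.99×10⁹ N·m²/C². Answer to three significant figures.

-1.45 J

For quasistatic motion the external work equals the change in potential energy: W_ext = qΔV = q(V_B − V_A).
At A: distances to the source charges are 0.584 m, 2.12 m, 1.10 m; V_A = Σ kqᵢ/rᵢ = 7.21×10⁴ V.
At B: distances to the source charges are 0.535 m, 1.18 m, 0.184 m; V_B = Σ kqᵢ/rᵢ = -2.32×10⁵ V.
ΔV = V_B − V_A = -3.04×10⁵ V.
W_ext = qΔV = (4.77×10⁻⁶ C)(-3.04×10⁵ V) = -1.45 J.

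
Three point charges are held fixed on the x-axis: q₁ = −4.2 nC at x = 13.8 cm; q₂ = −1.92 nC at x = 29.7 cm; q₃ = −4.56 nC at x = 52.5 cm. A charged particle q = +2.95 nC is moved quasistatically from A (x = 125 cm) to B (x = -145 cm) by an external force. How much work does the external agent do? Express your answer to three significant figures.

1.60×10⁻⁷ J

For quasistatic motion the external work equals the change in potential energy: W_ext = qΔV = q(V_B − V_A).
At A: distances to the source charges are 1.11 m, 0.953 m, 0.725 m; V_A = Σ kqᵢ/rᵢ = -109 V.
At B: distances to the source charges are 1.59 m, 1.75 m, 1.98 m; V_B = Σ kqᵢ/rᵢ = -54.4 V.
ΔV = V_B − V_A = 54.2 V.
W_ext = qΔV = (2.95×10⁻⁹ C)(54.2 V) = 1.60×10⁻⁷ J.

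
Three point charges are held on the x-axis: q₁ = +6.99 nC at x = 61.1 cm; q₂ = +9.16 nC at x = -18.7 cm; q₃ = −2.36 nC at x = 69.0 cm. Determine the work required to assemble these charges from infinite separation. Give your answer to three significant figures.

-1.38×10⁻⁶ J

The work to assemble the configuration equals its total potential energy, U = Σ kqᵢqⱼ/rᵢⱼ over all pairs.
Pair separations: r₁₂ = 0.798 m, r₁₃ = 0.0790 m, r₂₃ = 0.877 m.
U = (7.21×10⁻⁷) + (-1.88×10⁻⁶) + (-2.22×10⁻⁷) = -1.38×10⁻⁶ J.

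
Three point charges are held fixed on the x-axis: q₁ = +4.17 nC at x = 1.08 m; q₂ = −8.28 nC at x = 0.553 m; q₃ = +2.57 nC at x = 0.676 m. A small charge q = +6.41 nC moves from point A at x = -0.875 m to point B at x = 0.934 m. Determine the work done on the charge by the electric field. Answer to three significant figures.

-1.08×10⁻⁶ J

The work done by the electric force is W_field = −ΔU = −q(V_B − V_A) = q(V_A − V_B).
At A: distances to the source charges are 1.96 m, 1.43 m, 1.55 m; V_A = Σ kqᵢ/rᵢ = -18.1 V.
At B: distances to the source charges are 0.146 m, 0.381 m, 0.258 m; V_B = Σ kqᵢ/rᵢ = 151 V.
ΔV = V_B − V_A = 169 V.
W_field = −qΔV = −(6.41×10⁻⁹ C)(169 V) = -1.08×10⁻⁶ J.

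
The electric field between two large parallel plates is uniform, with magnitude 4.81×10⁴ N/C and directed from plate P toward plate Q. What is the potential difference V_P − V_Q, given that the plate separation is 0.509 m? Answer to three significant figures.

In a uniform field, potential decreases in the direction of E: ΔV = −E·d for a displacement d parallel to E.
Going from Q to P is a displacement of 0.509 m opposite to the field, so V_P − V_Q = +Ed = 2.45×10⁴ V.

2.45×10⁴ V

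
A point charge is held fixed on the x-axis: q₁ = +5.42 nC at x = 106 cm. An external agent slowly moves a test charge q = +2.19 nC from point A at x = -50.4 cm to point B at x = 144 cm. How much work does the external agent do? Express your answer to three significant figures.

2.13×10⁻⁷ J

For quasistatic motion the external work equals the change in potential energy: W_ext = qΔV = q(V_B − V_A).
At A: distance to the source charge is 1.56 m; V_A = kq₁/r = 31.2 V.
At B: distance to the source charge is 0.380 m; V_B = kq₁/r = 128 V.
ΔV = V_B − V_A = 97.1 V.
W_ext = qΔV = (2.19×10⁻⁹ C)(97.1 V) = 2.13×10⁻⁷ J.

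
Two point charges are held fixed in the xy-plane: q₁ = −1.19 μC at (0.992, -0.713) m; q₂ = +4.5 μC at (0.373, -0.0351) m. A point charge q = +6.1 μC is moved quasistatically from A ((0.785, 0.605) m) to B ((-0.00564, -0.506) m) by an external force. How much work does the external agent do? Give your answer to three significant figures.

0.0691 J

For quasistatic motion the external work equals the change in potential energy: W_ext = qΔV = q(V_B − V_A).
At A: distances to the source charges are 1.33 m, 0.761 m; V_A = Σ kqᵢ/rᵢ = 4.51×10⁴ V.
At B: distances to the source charges are 1.02 m, 0.604 m; V_B = Σ kqᵢ/rᵢ = 5.65×10⁴ V.
ΔV = V_B − V_A = 1.13×10⁴ V.
W_ext = qΔV = (6.10×10⁻⁶ C)(1.13×10⁴ V) = 0.0691 J.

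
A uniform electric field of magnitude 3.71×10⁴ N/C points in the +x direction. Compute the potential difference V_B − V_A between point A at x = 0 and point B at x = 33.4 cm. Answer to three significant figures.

-1.24×10⁴ V

In a uniform field, potential decreases in the direction of E: V_B − V_A = −E·Δx.
V_B − V_A = −(3.71×10⁴ V/m)(0.334 m) = -1.24×10⁴ V.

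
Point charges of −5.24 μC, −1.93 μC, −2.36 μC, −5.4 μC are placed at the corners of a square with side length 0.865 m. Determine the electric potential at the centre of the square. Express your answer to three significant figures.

Electric potential is a scalar, so the contributions from each charge add algebraically: V = Σ kqᵢ/rᵢ.
The distance from each corner to the centre is a√2/2 = 0.612 m.
V = k[(-5.24×10⁻⁶)/(0.612) + (-1.93×10⁻⁶)/(0.612) + (-2.36×10⁻⁶)/(0.612) + (-5.40×10⁻⁶)/(0.612)] = -2.19×10⁵ V.

-2.19×10⁵ V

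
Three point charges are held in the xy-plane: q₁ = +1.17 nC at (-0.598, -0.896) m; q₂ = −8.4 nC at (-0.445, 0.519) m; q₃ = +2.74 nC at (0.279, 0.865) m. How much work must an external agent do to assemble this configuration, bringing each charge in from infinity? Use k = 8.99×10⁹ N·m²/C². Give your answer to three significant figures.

The assembly work is the sum of pairwise potential energies, U = Σ_{i<j} kqᵢqⱼ/rᵢⱼ.
Pair separations: r₁₂ = 1.42 m, r₁₃ = 1.97 m, r₂₃ = 0.802 m.
U = (-6.21×10⁻⁸) + (1.46×10⁻⁸) + (-2.58×10⁻⁷) = -3.05×10⁻⁷ J.

-3.05×10⁻⁷ J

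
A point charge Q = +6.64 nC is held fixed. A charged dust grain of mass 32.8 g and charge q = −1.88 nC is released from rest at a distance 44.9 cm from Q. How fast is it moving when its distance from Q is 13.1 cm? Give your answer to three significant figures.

6.08×10⁻³ m/s

Only the electrostatic force acts, so mechanical energy is conserved: ½mv² = U₁ − U₂ = kQq(1/r₁ − 1/r₂).
U₁ − U₂ = (8.99×10⁹ N·m²/C²)(6.64×10⁻⁹ C)(-1.88×10⁻⁹ C)(1/0.449 − 1/0.131) = 6.07×10⁻⁷ J.
v = √(2·6.07×10⁻⁷/0.0328) = 6.08×10⁻³ m/s.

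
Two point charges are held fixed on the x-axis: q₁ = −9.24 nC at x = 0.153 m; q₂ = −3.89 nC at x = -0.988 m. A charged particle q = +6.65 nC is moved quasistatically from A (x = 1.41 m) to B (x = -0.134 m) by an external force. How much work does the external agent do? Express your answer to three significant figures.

-1.66×10⁻⁶ J

For quasistatic motion the external work equals the change in potential energy: W_ext = qΔV = q(V_B − V_A).
At A: distances to the source charges are 1.26 m, 2.40 m; V_A = Σ kqᵢ/rᵢ = -80.7 V.
At B: distances to the source charges are 0.287 m, 0.854 m; V_B = Σ kqᵢ/rᵢ = -330 V.
ΔV = V_B − V_A = -250 V.
W_ext = qΔV = (6.65×10⁻⁹ C)(-250 V) = -1.66×10⁻⁶ J.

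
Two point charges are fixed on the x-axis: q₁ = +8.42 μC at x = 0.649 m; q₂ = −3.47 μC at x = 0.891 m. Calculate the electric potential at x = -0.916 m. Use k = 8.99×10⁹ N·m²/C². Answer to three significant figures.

Electric potential is a scalar, so the contributions from each charge add algebraically: V = Σ kqᵢ/rᵢ.
Distances from the field point to each charge: r₁ = 1.56 m, r₂ = 1.81 m.
V = k[(8.42×10⁻⁶)/(1.56) + (-3.47×10⁻⁶)/(1.81)] = 3.11×10⁴ V.

3.11×10⁴ V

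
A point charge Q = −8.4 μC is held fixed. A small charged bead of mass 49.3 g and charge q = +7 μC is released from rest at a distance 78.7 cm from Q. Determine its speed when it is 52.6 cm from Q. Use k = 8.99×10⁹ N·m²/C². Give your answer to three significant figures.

Only the electrostatic force acts, so mechanical energy is conserved: ½mv² = U₁ − U₂ = kQq(1/r₁ − 1/r₂).
U₁ − U₂ = (8.99×10⁹ N·m²/C²)(-8.40×10⁻⁶ C)(7.00×10⁻⁶ C)(1/0.787 − 1/0.526) = 0.333 J.
v = √(2·0.333/0.0493) = 3.68 m/s.

3.68 m/s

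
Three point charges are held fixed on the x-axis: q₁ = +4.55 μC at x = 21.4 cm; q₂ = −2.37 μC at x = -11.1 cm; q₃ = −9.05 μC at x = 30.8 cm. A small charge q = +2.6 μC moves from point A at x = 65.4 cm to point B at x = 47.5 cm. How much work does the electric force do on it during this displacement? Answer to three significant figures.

0.512 J

The work done by the electric force is W_field = −ΔU = −q(V_B − V_A) = q(V_A − V_B).
At A: distances to the source charges are 0.440 m, 0.765 m, 0.346 m; V_A = Σ kqᵢ/rᵢ = -1.70×10⁵ V.
At B: distances to the source charges are 0.261 m, 0.586 m, 0.167 m; V_B = Σ kqᵢ/rᵢ = -3.67×10⁵ V.
ΔV = V_B − V_A = -1.97×10⁵ V.
W_field = −qΔV = −(2.60×10⁻⁶ C)(-1.97×10⁵ V) = 0.512 J.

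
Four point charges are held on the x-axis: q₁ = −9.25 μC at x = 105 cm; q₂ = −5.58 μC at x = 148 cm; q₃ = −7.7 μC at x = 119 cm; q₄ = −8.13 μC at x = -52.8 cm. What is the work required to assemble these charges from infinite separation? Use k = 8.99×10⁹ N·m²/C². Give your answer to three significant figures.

7.94 J

The assembly work is the sum of pairwise potential energies, U = Σ_{i<j} kqᵢqⱼ/rᵢⱼ.
Pair separations: r₁₂ = 0.430 m, r₁₃ = 0.140 m, r₁₄ = 1.58 m, r₂₃ = 0.290 m, r₂₄ = 2.01 m, r₃₄ = 1.72 m.
Summing all 6 pair terms gives U = 7.94 J.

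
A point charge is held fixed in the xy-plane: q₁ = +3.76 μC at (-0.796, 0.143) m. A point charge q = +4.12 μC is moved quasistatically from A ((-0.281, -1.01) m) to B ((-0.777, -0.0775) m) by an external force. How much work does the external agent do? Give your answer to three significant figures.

0.519 J

For quasistatic motion the external work equals the change in potential energy: W_ext = qΔV = q(V_B − V_A).
At A: distance to the source charge is 1.26 m; V_A = kq₁/r = 2.68×10⁴ V.
At B: distance to the source charge is 0.221 m; V_B = kq₁/r = 1.53×10⁵ V.
ΔV = V_B − V_A = 1.26×10⁵ V.
W_ext = qΔV = (4.12×10⁻⁶ C)(1.26×10⁵ V) = 0.519 J.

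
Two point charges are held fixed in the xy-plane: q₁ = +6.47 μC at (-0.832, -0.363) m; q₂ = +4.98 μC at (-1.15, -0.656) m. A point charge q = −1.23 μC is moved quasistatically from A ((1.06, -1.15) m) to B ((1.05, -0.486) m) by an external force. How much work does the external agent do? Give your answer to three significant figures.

For quasistatic motion the external work equals the change in potential energy: W_ext = qΔV = q(V_B − V_A).
At A: distances to the source charges are 2.05 m, 2.26 m; V_A = Σ kqᵢ/rᵢ = 4.82×10⁴ V.
At B: distances to the source charges are 1.89 m, 2.21 m; V_B = Σ kqᵢ/rᵢ = 5.11×10⁴ V.
ΔV = V_B − V_A = 2970 V.
W_ext = qΔV = (-1.23×10⁻⁶ C)(2970 V) = -3.66×10⁻³ J.

-3.66×10⁻³ J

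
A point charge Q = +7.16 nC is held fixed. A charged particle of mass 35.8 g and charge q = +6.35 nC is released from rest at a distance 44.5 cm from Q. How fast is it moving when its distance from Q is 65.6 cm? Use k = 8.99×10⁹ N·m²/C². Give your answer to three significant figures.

4.06×10⁻³ m/s

Only the electrostatic force acts, so mechanical energy is conserved: ½mv² = U₁ − U₂ = kQq(1/r₁ − 1/r₂).
U₁ − U₂ = (8.99×10⁹ N·m²/C²)(7.16×10⁻⁹ C)(6.35×10⁻⁹ C)(1/0.445 − 1/0.656) = 2.95×10⁻⁷ J.
v = √(2·2.95×10⁻⁷/0.0358) = 4.06×10⁻³ m/s.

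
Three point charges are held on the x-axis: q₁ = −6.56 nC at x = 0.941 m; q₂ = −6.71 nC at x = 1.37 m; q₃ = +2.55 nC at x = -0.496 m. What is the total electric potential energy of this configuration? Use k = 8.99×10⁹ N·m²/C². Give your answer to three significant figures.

The assembly work is the sum of pairwise potential energies, U = Σ_{i<j} kqᵢqⱼ/rᵢⱼ.
Pair separations: r₁₂ = 0.429 m, r₁₃ = 1.44 m, r₂₃ = 1.87 m.
U = (9.22×10⁻⁷) + (-1.05×10⁻⁷) + (-8.24×10⁻⁸) = 7.35×10⁻⁷ J.

7.35×10⁻⁷ J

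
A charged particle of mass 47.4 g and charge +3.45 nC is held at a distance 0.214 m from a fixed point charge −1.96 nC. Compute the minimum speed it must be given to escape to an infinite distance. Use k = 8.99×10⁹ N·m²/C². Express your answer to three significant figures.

To just escape, total mechanical energy must reach zero at infinity: ½mv²_min + U = 0, so ½mv²_min = −U = |kQq|/r.
|U| = |kQq|/r = (8.99×10⁹ N·m²/C²)(1.96×10⁻⁹)(3.45×10⁻⁹)/(0.214) = 2.84×10⁻⁷ J.
v_min = √(2|U|/m) = √(2·2.84×10⁻⁷/0.0474) = 3.46×10⁻³ m/s.

3.46×10⁻³ m/s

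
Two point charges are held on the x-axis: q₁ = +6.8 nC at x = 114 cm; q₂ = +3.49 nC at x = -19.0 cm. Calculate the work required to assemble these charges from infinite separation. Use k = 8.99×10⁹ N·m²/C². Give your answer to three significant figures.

1.60×10⁻⁷ J

The work to assemble the configuration equals its total potential energy, U = Σ kqᵢqⱼ/rᵢⱼ over all pairs.
Pair separations: r₁₂ = 1.33 m.
U = (1.60×10⁻⁷) = 1.60×10⁻⁷ J.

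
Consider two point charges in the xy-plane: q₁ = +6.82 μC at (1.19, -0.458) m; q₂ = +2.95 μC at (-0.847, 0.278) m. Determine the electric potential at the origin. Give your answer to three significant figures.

7.78×10⁴ V

The total potential is the scalar sum of each charge's contribution, V = Σ kqᵢ/rᵢ.
Distances from the field point to each charge: r₁ = 1.28 m, r₂ = 0.891 m.
V = k[(6.82×10⁻⁶)/(1.28) + (2.95×10⁻⁶)/(0.891)] = 7.78×10⁴ V.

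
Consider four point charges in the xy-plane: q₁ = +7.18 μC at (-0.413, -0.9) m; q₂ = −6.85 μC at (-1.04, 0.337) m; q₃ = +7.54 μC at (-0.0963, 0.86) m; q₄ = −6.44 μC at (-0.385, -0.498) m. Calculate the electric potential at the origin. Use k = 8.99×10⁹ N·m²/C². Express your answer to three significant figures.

-4790 V

Electric potential is a scalar, so the contributions from each charge add algebraically: V = Σ kqᵢ/rᵢ.
Distances from the field point to each charge: r₁ = 0.990 m, r₂ = 1.09 m, r₃ = 0.865 m, r₄ = 0.629 m.
V = k[(7.18×10⁻⁶)/(0.990) + (-6.85×10⁻⁶)/(1.09) + (7.54×10⁻⁶)/(0.865) + (-6.44×10⁻⁶)/(0.629)] = -4790 V.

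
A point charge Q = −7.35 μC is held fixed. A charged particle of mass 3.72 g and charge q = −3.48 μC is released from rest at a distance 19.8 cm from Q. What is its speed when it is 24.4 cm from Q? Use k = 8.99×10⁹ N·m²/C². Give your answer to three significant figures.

10.8 m/s

Only the electrostatic force acts, so mechanical energy is conserved: ½mv² = U₁ − U₂ = kQq(1/r₁ − 1/r₂).
U₁ − U₂ = (8.99×10⁹ N·m²/C²)(-7.35×10⁻⁶ C)(-3.48×10⁻⁶ C)(1/0.198 − 1/0.244) = 0.219 J.
v = √(2·0.219/3.72×10⁻³) = 10.8 m/s.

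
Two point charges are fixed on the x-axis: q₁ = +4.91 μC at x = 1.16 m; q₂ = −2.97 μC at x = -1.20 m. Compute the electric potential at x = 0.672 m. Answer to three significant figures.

The total potential is the scalar sum of each charge's contribution, V = Σ kqᵢ/rᵢ.
Distances from the field point to each charge: r₁ = 0.488 m, r₂ = 1.87 m.
V = k[(4.91×10⁻⁶)/(0.488) + (-2.97×10⁻⁶)/(1.87)] = 7.62×10⁴ V.

7.62×10⁴ V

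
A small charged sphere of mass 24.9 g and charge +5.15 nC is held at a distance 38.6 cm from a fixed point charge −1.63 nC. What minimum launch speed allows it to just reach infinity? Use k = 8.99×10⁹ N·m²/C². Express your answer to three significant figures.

3.96×10⁻³ m/s

To just escape, total mechanical energy must reach zero at infinity: ½mv²_min + U = 0, so ½mv²_min = −U = |kQq|/r.
|U| = |kQq|/r = (8.99×10⁹ N·m²/C²)(1.63×10⁻⁹)(5.15×10⁻⁹)/(0.386) = 1.96×10⁻⁷ J.
v_min = √(2|U|/m) = √(2·1.96×10⁻⁷/0.0249) = 3.96×10⁻³ m/s.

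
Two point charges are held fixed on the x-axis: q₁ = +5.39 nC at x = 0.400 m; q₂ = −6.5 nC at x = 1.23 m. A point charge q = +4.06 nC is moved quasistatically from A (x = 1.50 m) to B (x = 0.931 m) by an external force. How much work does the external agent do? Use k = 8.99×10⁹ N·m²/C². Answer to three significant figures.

For quasistatic motion the external work equals the change in potential energy: W_ext = qΔV = q(V_B − V_A).
At A: distances to the source charges are 1.10 m, 0.270 m; V_A = Σ kqᵢ/rᵢ = -172 V.
At B: distances to the source charges are 0.531 m, 0.299 m; V_B = Σ kqᵢ/rᵢ = -104 V.
ΔV = V_B − V_A = 68.2 V.
W_ext = qΔV = (4.06×10⁻⁹ C)(68.2 V) = 2.77×10⁻⁷ J.

2.77×10⁻⁷ J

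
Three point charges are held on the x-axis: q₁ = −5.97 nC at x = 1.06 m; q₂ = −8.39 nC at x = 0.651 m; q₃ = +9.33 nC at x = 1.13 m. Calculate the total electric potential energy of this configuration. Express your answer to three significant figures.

-7.52×10⁻⁶ J

The assembly work is the sum of pairwise potential energies, U = Σ_{i<j} kqᵢqⱼ/rᵢⱼ.
Pair separations: r₁₂ = 0.409 m, r₁₃ = 0.0700 m, r₂₃ = 0.479 m.
U = (1.10×10⁻⁶) + (-7.15×10⁻⁶) + (-1.47×10⁻⁶) = -7.52×10⁻⁶ J.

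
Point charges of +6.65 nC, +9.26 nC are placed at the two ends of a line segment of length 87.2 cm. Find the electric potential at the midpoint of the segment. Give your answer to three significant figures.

328 V

The total potential is the scalar sum of each charge's contribution, V = Σ kqᵢ/rᵢ.
Each charge is 0.436 m from the midpoint.
V = k[(6.65×10⁻⁹)/(0.436) + (9.26×10⁻⁹)/(0.436)] = 328 V.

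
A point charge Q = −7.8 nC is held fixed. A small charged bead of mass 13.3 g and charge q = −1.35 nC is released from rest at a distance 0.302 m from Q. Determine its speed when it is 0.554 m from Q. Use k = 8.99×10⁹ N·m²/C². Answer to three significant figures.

4.63×10⁻³ m/s

Only the electrostatic force acts, so mechanical energy is conserved: ½mv² = U₁ − U₂ = kQq(1/r₁ − 1/r₂).
U₁ − U₂ = (8.99×10⁹ N·m²/C²)(-7.80×10⁻⁹ C)(-1.35×10⁻⁹ C)(1/0.302 − 1/0.554) = 1.43×10⁻⁷ J.
v = √(2·1.43×10⁻⁷/0.0133) = 4.63×10⁻³ m/s.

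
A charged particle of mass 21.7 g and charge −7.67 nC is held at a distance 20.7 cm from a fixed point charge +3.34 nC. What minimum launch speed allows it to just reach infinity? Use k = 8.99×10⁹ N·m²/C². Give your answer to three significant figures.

To just escape, total mechanical energy must reach zero at infinity: ½mv²_min + U = 0, so ½mv²_min = −U = |kQq|/r.
|U| = |kQq|/r = (8.99×10⁹ N·m²/C²)(3.34×10⁻⁹)(7.67×10⁻⁹)/(0.207) = 1.11×10⁻⁶ J.
v_min = √(2|U|/m) = √(2·1.11×10⁻⁶/0.0217) = 0.0101 m/s.

0.0101 m/s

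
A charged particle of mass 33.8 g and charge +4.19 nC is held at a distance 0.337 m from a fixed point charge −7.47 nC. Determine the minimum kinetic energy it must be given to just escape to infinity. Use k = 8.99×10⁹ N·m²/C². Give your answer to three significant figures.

8.35×10⁻⁷ J

To just escape, total mechanical energy must reach zero at infinity: ½mv²_min + U = 0, so ½mv²_min = −U = |kQq|/r.
|U| = |kQq|/r = (8.99×10⁹ N·m²/C²)(7.47×10⁻⁹)(4.19×10⁻⁹)/(0.337) = 8.35×10⁻⁷ J.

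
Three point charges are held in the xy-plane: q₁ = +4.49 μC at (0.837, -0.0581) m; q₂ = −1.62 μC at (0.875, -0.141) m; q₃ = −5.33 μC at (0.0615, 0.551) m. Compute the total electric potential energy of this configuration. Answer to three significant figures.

The work to assemble the configuration equals its total potential energy, U = Σ kqᵢqⱼ/rᵢⱼ over all pairs.
Pair separations: r₁₂ = 0.0912 m, r₁₃ = 0.986 m, r₂₃ = 1.07 m.
U = (-0.717) + (-0.218) + (0.0727) = -0.863 J.

-0.863 J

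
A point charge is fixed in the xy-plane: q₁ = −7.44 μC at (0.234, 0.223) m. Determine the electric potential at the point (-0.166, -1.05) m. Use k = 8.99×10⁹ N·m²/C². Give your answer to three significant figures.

-5.01×10⁴ V

Electric potential is a scalar, so the contributions from each charge add algebraically: V = Σ kqᵢ/rᵢ.
Distances from the field point to each charge: r₁ = 1.33 m.
V = k[(-7.44×10⁻⁶)/(1.33)] = -5.01×10⁴ V.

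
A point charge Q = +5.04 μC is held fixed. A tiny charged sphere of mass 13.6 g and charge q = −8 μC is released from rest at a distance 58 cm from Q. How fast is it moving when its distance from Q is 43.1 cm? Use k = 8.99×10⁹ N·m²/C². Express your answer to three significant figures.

Only the electrostatic force acts, so mechanical energy is conserved: ½mv² = U₁ − U₂ = kQq(1/r₁ − 1/r₂).
U₁ − U₂ = (8.99×10⁹ N·m²/C²)(5.04×10⁻⁶ C)(-8.00×10⁻⁶ C)(1/0.580 − 1/0.431) = 0.216 J.
v = √(2·0.216/0.0136) = 5.64 m/s.

5.64 m/s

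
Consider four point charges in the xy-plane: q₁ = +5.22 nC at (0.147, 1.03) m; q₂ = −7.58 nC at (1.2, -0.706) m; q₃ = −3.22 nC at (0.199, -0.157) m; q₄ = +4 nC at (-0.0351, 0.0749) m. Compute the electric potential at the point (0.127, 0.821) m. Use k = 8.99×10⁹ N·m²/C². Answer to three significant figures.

The total potential is the scalar sum of each charge's contribution, V = Σ kqᵢ/rᵢ.
Distances from the field point to each charge: r₁ = 0.210 m, r₂ = 1.87 m, r₃ = 0.981 m, r₄ = 0.764 m.
V = k[(5.22×10⁻⁹)/(0.210) + (-7.58×10⁻⁹)/(1.87) + (-3.22×10⁻⁹)/(0.981) + (4.00×10⁻⁹)/(0.764)] = 205 V.

205 V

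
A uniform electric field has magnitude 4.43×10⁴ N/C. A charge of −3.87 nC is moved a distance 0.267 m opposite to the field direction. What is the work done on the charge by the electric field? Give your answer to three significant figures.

The potential change for a displacement 0.267 m opposite to the field direction is ΔV = +Ed = 1.18×10⁴ V.
W_field = −qΔV = 4.58×10⁻⁵ J.

4.58×10⁻⁵ J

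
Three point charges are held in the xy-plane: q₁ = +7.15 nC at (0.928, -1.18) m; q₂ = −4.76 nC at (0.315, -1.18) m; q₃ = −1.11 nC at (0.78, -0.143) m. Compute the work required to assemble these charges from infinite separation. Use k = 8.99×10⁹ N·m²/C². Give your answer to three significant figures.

The work to assemble the configuration equals its total potential energy, U = Σ kqᵢqⱼ/rᵢⱼ over all pairs.
Pair separations: r₁₂ = 0.613 m, r₁₃ = 1.05 m, r₂₃ = 1.14 m.
U = (-4.99×10⁻⁷) + (-6.81×10⁻⁸) + (4.18×10⁻⁸) = -5.25×10⁻⁷ J.

-5.25×10⁻⁷ J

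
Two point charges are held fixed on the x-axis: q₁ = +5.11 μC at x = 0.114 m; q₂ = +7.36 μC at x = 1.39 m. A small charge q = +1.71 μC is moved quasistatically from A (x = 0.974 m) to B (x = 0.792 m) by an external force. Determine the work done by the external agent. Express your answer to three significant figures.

For quasistatic motion the external work equals the change in potential energy: W_ext = qΔV = q(V_B − V_A).
At A: distances to the source charges are 0.860 m, 0.416 m; V_A = Σ kqᵢ/rᵢ = 2.12×10⁵ V.
At B: distances to the source charges are 0.678 m, 0.598 m; V_B = Σ kqᵢ/rᵢ = 1.78×10⁵ V.
ΔV = V_B − V_A = -3.41×10⁴ V.
W_ext = qΔV = (1.71×10⁻⁶ C)(-3.41×10⁴ V) = -0.0583 J.

-0.0583 J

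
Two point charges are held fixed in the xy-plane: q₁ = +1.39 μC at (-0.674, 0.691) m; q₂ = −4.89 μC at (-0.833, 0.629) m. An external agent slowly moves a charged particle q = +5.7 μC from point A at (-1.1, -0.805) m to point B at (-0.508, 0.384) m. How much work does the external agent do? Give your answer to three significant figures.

For quasistatic motion the external work equals the change in potential energy: W_ext = qΔV = q(V_B − V_A).
At A: distances to the source charges are 1.56 m, 1.46 m; V_A = Σ kqᵢ/rᵢ = -2.21×10⁴ V.
At B: distances to the source charges are 0.349 m, 0.407 m; V_B = Σ kqᵢ/rᵢ = -7.22×10⁴ V.
ΔV = V_B − V_A = -5.01×10⁴ V.
W_ext = qΔV = (5.70×10⁻⁶ C)(-5.01×10⁴ V) = -0.286 J.

-0.286 J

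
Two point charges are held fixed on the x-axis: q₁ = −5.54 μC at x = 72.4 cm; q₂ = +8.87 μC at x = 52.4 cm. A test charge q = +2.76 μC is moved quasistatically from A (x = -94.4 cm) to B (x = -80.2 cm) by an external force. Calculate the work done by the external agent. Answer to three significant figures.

For quasistatic motion the external work equals the change in potential energy: W_ext = qΔV = q(V_B − V_A).
At A: distances to the source charges are 1.67 m, 1.47 m; V_A = Σ kqᵢ/rᵢ = 2.45×10⁴ V.
At B: distances to the source charges are 1.53 m, 1.33 m; V_B = Σ kqᵢ/rᵢ = 2.75×10⁴ V.
ΔV = V_B − V_A = 3040 V.
W_ext = qΔV = (2.76×10⁻⁶ C)(3040 V) = 8.39×10⁻³ J.

8.39×10⁻³ J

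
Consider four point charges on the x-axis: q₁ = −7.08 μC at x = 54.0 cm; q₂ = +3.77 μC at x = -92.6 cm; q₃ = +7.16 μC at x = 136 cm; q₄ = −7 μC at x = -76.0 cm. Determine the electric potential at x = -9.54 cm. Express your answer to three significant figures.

The total potential is the scalar sum of each charge's contribution, V = Σ kqᵢ/rᵢ.
Distances from the field point to each charge: r₁ = 0.635 m, r₂ = 0.831 m, r₃ = 1.46 m, r₄ = 0.665 m.
V = k[(-7.08×10⁻⁶)/(0.635) + (3.77×10⁻⁶)/(0.831) + (7.16×10⁻⁶)/(1.46) + (-7.00×10⁻⁶)/(0.665)] = -1.10×10⁵ V.

-1.10×10⁵ V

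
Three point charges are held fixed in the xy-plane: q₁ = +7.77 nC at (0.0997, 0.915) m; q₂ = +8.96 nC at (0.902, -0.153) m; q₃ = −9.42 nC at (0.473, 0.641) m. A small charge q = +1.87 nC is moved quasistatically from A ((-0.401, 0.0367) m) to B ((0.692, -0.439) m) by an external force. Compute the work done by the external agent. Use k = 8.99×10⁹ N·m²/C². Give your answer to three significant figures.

For quasistatic motion the external work equals the change in potential energy: W_ext = qΔV = q(V_B − V_A).
At A: distances to the source charges are 1.01 m, 1.32 m, 1.06 m; V_A = Σ kqᵢ/rᵢ = 50.6 V.
At B: distances to the source charges are 1.48 m, 0.355 m, 1.10 m; V_B = Σ kqᵢ/rᵢ = 197 V.
ΔV = V_B − V_A = 147 V.
W_ext = qΔV = (1.87×10⁻⁹ C)(147 V) = 2.75×10⁻⁷ J.

2.75×10⁻⁷ J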